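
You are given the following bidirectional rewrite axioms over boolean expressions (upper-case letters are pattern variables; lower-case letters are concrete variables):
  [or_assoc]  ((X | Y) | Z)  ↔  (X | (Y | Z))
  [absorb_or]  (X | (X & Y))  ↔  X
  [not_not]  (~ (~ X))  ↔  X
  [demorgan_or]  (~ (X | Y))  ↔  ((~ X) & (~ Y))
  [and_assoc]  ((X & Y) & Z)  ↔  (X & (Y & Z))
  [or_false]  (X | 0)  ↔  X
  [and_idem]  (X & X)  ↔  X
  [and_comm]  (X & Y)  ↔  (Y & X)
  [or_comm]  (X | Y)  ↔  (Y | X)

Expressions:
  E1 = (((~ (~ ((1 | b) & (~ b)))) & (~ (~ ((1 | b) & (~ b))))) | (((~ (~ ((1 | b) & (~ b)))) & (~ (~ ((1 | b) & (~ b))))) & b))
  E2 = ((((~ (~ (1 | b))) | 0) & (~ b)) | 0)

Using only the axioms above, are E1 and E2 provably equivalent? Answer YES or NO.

(1) (((~ (~ ((1 | b) & (~ b)))) & (~ (~ ((1 | b) & (~ b))))) | (((~ (~ ((1 | b) & (~ b)))) & (~ (~ ((1 | b) & (~ b))))) & b))  =[absorb_or →]=  ((~ (~ ((1 | b) & (~ b)))) & (~ (~ ((1 | b) & (~ b)))))
(2) ((~ (~ ((1 | b) & (~ b)))) & (~ (~ ((1 | b) & (~ b)))))  =[and_idem →]=  (~ (~ ((1 | b) & (~ b))))
(3) (~ (~ ((1 | b) & (~ b))))  =[not_not →]=  ((1 | b) & (~ b))
(4) (1 | b)  =[or_false ←]=  ((1 | b) | 0)    ⊢ (((1 | b) | 0) & (~ b))
(5) (1 | b)  =[not_not ←]=  (~ (~ (1 | b)))    ⊢ (((~ (~ (1 | b))) | 0) & (~ b))
(6) (((~ (~ (1 | b))) | 0) & (~ b))  =[or_false ←]=  ((((~ (~ (1 | b))) | 0) & (~ b)) | 0)    ⊢ E2

YES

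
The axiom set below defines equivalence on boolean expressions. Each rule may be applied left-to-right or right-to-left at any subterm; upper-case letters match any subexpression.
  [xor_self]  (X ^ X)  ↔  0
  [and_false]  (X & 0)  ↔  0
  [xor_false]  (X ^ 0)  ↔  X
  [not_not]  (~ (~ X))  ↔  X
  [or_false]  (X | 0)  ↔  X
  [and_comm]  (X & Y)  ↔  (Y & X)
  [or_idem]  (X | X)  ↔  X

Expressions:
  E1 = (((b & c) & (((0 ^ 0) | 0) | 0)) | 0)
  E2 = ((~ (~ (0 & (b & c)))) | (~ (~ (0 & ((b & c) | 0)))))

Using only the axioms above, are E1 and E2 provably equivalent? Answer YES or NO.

YES

1. [xor_self →] (0 ^ 0)  →  0;  E1 = (((b & c) & ((0 | 0) | 0)) | 0)
2. [or_idem →] (0 | 0)  →  0;  E1 = (((b & c) & (0 | 0)) | 0)
3. [or_false →] (((b & c) & (0 | 0)) | 0)  →  ((b & c) & (0 | 0))
4. [or_false →] (0 | 0)  →  0;  E1 = ((b & c) & 0)
5. [not_not ←] ((b & c) & 0)  →  (~ (~ ((b & c) & 0)))
6. [and_comm →] ((b & c) & 0)  →  (0 & (b & c));  E1 = (~ (~ (0 & (b & c))))
7. [or_idem ←] (~ (~ (0 & (b & c))))  →  ((~ (~ (0 & (b & c)))) | (~ (~ (0 & (b & c)))))
8. [or_false ←] (b & c)  →  ((b & c) | 0);  this is E2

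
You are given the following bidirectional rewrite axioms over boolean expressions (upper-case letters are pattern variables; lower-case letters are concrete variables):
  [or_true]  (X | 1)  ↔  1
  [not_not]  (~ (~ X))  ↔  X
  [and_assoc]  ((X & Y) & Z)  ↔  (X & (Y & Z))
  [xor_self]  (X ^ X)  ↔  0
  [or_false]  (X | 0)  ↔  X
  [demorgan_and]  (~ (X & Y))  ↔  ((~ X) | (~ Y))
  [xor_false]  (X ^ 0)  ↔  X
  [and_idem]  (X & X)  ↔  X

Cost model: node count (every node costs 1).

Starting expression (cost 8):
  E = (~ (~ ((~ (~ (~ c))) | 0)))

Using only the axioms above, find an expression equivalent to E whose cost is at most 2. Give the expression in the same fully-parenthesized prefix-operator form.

step 1: not_not (→) rewrites (~ (~ (~ c))) into (~ c), now (~ (~ ((~ c) | 0)))
step 2: not_not (→) rewrites (~ (~ ((~ c) | 0))) into ((~ c) | 0)
step 3: or_false (→) rewrites ((~ c) | 0) into (~ c), reaching cost 2 (bound 2)

(~ c)   [cost 2]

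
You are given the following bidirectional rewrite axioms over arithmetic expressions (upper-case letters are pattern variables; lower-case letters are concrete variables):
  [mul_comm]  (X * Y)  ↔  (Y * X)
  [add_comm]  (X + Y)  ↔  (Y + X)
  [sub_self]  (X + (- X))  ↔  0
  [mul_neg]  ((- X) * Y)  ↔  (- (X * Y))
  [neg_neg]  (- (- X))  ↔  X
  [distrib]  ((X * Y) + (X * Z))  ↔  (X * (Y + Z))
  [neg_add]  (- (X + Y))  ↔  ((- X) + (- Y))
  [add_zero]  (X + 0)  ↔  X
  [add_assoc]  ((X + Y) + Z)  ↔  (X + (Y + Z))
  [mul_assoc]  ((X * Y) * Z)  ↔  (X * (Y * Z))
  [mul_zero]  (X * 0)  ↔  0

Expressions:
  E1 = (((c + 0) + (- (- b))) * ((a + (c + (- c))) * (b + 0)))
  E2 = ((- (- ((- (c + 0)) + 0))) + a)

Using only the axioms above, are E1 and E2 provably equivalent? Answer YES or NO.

Every axiom is a valid identity, so a rewrite proof would force E1 and E2 to agree under every assignment.
At a=0, b=0, c=1: E1 = 0 but E2 = -1; they differ, so no derivation exists.

NO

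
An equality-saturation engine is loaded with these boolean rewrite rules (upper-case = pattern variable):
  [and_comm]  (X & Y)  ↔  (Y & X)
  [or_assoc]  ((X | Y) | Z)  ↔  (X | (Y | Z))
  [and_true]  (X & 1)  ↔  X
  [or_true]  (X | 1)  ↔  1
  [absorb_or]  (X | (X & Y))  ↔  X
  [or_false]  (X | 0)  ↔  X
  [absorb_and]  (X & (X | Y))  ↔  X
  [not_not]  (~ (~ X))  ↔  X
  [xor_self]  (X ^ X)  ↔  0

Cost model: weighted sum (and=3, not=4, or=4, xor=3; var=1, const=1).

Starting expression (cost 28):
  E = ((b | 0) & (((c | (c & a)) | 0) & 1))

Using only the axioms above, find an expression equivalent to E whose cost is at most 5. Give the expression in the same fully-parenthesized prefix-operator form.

(b & c)   [cost 5]

1. [and_true →] (((c | (c & a)) | 0) & 1)  →  ((c | (c & a)) | 0);  E = ((b | 0) & ((c | (c & a)) | 0))
2. [and_comm →] ((b | 0) & ((c | (c & a)) | 0))  →  (((c | (c & a)) | 0) & (b | 0))
3. [or_false →] ((c | (c & a)) | 0)  →  (c | (c & a));  E = ((c | (c & a)) & (b | 0))
4. [and_comm →] ((c | (c & a)) & (b | 0))  →  ((b | 0) & (c | (c & a)))
5. [absorb_or →] (c | (c & a))  →  c;  E = ((b | 0) & c)
6. [or_false →] (b | 0)  →  b;  cost 5 ≤ 5, done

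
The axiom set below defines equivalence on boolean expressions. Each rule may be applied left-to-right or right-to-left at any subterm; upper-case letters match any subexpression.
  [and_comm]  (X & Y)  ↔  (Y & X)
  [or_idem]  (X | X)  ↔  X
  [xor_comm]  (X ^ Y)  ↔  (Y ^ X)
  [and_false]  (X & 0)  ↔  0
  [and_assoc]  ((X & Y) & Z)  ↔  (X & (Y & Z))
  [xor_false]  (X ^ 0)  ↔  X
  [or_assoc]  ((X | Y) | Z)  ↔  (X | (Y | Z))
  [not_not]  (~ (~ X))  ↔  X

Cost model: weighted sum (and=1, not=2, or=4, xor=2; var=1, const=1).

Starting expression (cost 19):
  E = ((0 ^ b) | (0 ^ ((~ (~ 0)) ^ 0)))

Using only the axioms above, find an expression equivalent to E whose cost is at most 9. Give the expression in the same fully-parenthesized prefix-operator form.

((b ^ 0) | 0)   [cost 9]

(1) ((~ (~ 0)) ^ 0)  =[xor_false →]=  (~ (~ 0))    ⊢ ((0 ^ b) | (0 ^ (~ (~ 0))))
(2) (~ (~ 0))  =[not_not →]=  0    ⊢ ((0 ^ b) | (0 ^ 0))
(3) (0 ^ b)  =[xor_comm →]=  (b ^ 0)    ⊢ ((b ^ 0) | (0 ^ 0))
(4) (0 ^ 0)  =[xor_false →]=  0    ⊢ cost 9, within 9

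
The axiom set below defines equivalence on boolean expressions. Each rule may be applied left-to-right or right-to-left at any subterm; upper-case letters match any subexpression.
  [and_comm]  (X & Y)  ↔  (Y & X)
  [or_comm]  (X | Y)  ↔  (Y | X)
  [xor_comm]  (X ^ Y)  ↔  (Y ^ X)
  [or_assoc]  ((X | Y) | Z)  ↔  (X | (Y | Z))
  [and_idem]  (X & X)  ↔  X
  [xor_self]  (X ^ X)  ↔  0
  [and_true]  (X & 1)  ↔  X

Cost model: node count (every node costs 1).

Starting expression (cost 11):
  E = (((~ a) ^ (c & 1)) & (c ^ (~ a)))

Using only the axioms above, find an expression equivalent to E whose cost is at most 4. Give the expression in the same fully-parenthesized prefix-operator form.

step 1: xor_comm (→) rewrites ((~ a) ^ (c & 1)) into ((c & 1) ^ (~ a)), now (((c & 1) ^ (~ a)) & (c ^ (~ a)))
step 2: and_true (→) rewrites (c & 1) into c, now ((c ^ (~ a)) & (c ^ (~ a)))
step 3: and_idem (→) rewrites ((c ^ (~ a)) & (c ^ (~ a))) into (c ^ (~ a)), reaching cost 4 (bound 4)

(c ^ (~ a))   [cost 4]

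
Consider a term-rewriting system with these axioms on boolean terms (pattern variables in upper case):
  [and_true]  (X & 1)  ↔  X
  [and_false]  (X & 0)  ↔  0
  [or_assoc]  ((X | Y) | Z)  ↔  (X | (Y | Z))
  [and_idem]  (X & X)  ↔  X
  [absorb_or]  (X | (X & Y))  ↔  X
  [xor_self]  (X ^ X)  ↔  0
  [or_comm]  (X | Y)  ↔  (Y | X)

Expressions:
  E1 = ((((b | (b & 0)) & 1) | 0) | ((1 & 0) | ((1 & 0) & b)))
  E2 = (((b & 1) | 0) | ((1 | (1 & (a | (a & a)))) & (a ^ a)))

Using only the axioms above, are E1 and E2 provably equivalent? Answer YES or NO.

step 1: absorb_or (→) rewrites ((1 & 0) | ((1 & 0) & b)) into (1 & 0), now ((((b | (b & 0)) & 1) | 0) | (1 & 0))
step 2: absorb_or (→) rewrites (b | (b & 0)) into b, now (((b & 1) | 0) | (1 & 0))
step 3: and_true (→) rewrites (b & 1) into b, now ((b | 0) | (1 & 0))
step 4: xor_self (←) rewrites 0 into (a ^ a), now ((b | 0) | (1 & (a ^ a)))
step 5: and_true (←) rewrites b into (b & 1), now (((b & 1) | 0) | (1 & (a ^ a)))
step 6: absorb_or (←) rewrites 1 into (1 | (1 & a)), now (((b & 1) | 0) | ((1 | (1 & a)) & (a ^ a)))
step 7: absorb_or (←) rewrites a into (a | (a & a)), which is E2

YES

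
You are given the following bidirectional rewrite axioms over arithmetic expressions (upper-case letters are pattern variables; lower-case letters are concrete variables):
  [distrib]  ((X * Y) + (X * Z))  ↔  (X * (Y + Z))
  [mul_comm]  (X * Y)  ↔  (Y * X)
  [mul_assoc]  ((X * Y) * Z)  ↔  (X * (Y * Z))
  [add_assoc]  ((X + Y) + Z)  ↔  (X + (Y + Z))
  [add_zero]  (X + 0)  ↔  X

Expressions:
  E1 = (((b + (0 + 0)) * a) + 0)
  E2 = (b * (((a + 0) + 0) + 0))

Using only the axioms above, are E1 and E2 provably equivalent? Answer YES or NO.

YES

(1) (0 + 0)  =[add_zero →]=  0    ⊢ (((b + 0) * a) + 0)
(2) (b + 0)  =[add_zero →]=  b    ⊢ ((b * a) + 0)
(3) ((b * a) + 0)  =[add_zero →]=  (b * a)
(4) (b * a)  =[mul_comm →]=  (a * b)
(5) a  =[add_zero ←]=  (a + 0)    ⊢ ((a + 0) * b)
(6) 0  =[add_zero ←]=  (0 + 0)    ⊢ ((a + (0 + 0)) * b)
(7) ((a + (0 + 0)) * b)  =[mul_comm →]=  (b * (a + (0 + 0)))
(8) (a + (0 + 0))  =[add_assoc ←]=  ((a + 0) + 0)    ⊢ (b * ((a + 0) + 0))
(9) ((a + 0) + 0)  =[add_zero ←]=  (((a + 0) + 0) + 0)    ⊢ E2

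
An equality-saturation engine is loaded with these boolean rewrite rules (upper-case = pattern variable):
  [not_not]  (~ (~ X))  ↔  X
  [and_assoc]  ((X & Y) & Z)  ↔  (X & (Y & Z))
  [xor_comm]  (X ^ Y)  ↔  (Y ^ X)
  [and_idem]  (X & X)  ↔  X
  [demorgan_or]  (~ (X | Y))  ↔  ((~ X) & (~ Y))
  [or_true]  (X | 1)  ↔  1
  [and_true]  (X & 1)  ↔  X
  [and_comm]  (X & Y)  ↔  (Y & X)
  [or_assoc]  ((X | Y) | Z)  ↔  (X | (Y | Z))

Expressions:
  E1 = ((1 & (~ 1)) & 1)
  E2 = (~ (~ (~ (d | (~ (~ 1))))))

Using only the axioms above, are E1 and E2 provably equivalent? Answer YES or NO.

(1) (1 & (~ 1))  =[and_comm →]=  ((~ 1) & 1)    ⊢ (((~ 1) & 1) & 1)
(2) ((~ 1) & 1)  =[and_true →]=  (~ 1)    ⊢ ((~ 1) & 1)
(3) ((~ 1) & 1)  =[and_true →]=  (~ 1)
(4) 1  =[or_true ←]=  (d | 1)    ⊢ (~ (d | 1))
(5) (~ (d | 1))  =[not_not ←]=  (~ (~ (~ (d | 1))))
(6) 1  =[not_not ←]=  (~ (~ 1))    ⊢ E2

YES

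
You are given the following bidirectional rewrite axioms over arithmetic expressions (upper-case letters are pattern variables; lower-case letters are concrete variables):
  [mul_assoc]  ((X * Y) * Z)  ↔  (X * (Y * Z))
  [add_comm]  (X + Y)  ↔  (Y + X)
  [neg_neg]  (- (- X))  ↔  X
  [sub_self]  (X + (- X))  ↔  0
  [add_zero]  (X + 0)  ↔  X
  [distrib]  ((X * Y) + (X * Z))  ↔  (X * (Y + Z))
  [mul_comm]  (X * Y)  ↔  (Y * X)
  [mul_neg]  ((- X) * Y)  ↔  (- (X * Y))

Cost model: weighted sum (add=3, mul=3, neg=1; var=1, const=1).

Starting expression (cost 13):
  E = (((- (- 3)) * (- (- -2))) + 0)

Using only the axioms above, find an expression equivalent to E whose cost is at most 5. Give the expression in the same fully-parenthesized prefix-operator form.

(3 * -2)   [cost 5]

1. [neg_neg →] (- (- -2))  →  -2;  E = (((- (- 3)) * -2) + 0)
2. [add_zero →] (((- (- 3)) * -2) + 0)  →  ((- (- 3)) * -2)
3. [neg_neg →] (- (- 3))  →  3;  cost 5 ≤ 5, done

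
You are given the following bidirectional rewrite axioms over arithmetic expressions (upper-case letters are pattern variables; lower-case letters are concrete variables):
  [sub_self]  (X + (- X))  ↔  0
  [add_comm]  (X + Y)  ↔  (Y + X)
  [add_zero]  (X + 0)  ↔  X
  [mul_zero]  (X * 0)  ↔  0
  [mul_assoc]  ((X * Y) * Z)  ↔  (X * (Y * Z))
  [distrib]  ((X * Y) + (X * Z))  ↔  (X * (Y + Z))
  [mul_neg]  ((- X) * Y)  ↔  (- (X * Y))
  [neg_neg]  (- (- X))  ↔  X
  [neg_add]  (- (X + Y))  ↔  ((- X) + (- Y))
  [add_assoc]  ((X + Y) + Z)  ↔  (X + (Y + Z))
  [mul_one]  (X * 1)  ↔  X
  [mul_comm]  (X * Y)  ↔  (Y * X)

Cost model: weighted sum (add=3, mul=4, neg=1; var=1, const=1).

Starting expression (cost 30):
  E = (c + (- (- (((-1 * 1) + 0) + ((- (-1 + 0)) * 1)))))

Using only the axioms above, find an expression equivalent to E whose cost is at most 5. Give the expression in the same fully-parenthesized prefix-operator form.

(c + 0)   [cost 5]

(1) (- (- (((-1 * 1) + 0) + ((- (-1 + 0)) * 1))))  =[neg_neg →]=  (((-1 * 1) + 0) + ((- (-1 + 0)) * 1))    ⊢ (c + (((-1 * 1) + 0) + ((- (-1 + 0)) * 1)))
(2) (-1 * 1)  =[mul_one →]=  -1    ⊢ (c + ((-1 + 0) + ((- (-1 + 0)) * 1)))
(3) ((- (-1 + 0)) * 1)  =[mul_one →]=  (- (-1 + 0))    ⊢ (c + ((-1 + 0) + (- (-1 + 0))))
(4) (-1 + 0)  =[add_zero →]=  -1    ⊢ (c + (-1 + (- (-1 + 0))))
(5) (-1 + 0)  =[add_zero →]=  -1    ⊢ (c + (-1 + (- -1)))
(6) (-1 + (- -1))  =[sub_self →]=  0    ⊢ cost 5, within 5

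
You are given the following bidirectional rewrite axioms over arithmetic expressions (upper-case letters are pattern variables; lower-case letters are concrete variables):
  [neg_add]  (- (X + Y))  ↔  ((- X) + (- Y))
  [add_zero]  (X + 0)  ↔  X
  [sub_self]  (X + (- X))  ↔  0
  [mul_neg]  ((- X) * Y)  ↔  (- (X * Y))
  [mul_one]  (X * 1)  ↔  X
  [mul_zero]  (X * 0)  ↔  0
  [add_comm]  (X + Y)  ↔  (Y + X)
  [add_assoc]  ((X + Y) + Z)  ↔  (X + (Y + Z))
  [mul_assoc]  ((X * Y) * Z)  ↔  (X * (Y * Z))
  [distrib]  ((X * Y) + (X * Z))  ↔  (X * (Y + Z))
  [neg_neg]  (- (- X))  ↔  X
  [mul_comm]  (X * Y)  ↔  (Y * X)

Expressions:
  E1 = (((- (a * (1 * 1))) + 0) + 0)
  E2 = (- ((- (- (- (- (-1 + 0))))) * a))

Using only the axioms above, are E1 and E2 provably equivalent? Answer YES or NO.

NO

Every axiom is a valid identity, so a rewrite proof would force E1 and E2 to agree under every assignment.
At a=1: E1 = -1 but E2 = 1; they differ, so no derivation exists.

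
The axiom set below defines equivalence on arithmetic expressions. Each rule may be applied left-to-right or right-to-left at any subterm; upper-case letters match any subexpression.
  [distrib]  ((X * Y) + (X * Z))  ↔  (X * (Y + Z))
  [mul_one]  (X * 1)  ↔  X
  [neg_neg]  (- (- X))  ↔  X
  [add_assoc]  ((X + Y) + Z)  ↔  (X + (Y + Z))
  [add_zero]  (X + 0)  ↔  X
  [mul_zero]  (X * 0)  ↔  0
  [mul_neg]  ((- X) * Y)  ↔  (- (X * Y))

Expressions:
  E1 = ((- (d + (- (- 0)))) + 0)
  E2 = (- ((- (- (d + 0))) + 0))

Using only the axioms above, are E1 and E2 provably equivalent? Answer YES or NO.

YES

(1) (- (- 0))  =[neg_neg →]=  0    ⊢ ((- (d + 0)) + 0)
(2) (d + 0)  =[add_zero →]=  d    ⊢ ((- d) + 0)
(3) ((- d) + 0)  =[add_zero →]=  (- d)
(4) d  =[add_zero ←]=  (d + 0)    ⊢ (- (d + 0))
(5) (d + 0)  =[add_zero ←]=  ((d + 0) + 0)    ⊢ (- ((d + 0) + 0))
(6) (d + 0)  =[neg_neg ←]=  (- (- (d + 0)))    ⊢ E2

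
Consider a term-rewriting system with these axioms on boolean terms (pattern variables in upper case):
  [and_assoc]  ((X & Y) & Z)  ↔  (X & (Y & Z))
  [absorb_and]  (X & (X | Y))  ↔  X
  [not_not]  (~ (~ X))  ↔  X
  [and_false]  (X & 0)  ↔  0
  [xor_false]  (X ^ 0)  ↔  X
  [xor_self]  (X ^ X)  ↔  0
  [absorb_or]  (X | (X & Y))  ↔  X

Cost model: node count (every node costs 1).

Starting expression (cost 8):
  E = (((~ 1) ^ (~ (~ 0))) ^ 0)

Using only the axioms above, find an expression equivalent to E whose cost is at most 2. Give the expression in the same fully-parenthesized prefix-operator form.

(~ 1)   [cost 2]

(1) (~ (~ 0))  =[not_not →]=  0    ⊢ (((~ 1) ^ 0) ^ 0)
(2) ((~ 1) ^ 0)  =[xor_false →]=  (~ 1)    ⊢ ((~ 1) ^ 0)
(3) ((~ 1) ^ 0)  =[xor_false →]=  (~ 1)    ⊢ cost 2, within 2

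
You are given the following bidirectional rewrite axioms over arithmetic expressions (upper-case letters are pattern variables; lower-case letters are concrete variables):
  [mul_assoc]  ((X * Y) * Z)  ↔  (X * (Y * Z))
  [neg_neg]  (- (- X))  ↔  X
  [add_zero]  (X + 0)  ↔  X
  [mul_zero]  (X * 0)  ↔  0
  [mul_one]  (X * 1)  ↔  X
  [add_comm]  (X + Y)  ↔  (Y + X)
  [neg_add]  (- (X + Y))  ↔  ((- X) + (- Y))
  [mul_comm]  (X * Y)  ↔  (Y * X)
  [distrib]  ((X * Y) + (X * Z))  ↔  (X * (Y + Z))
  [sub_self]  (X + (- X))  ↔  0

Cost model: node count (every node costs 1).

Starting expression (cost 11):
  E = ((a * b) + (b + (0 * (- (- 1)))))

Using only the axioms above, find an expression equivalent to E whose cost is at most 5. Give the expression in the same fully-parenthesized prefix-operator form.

((a * b) + b)   [cost 5]

1. [neg_neg →] (- (- 1))  →  1;  E = ((a * b) + (b + (0 * 1)))
2. [mul_one →] (0 * 1)  →  0;  E = ((a * b) + (b + 0))
3. [add_zero →] (b + 0)  →  b;  cost 5 ≤ 5, done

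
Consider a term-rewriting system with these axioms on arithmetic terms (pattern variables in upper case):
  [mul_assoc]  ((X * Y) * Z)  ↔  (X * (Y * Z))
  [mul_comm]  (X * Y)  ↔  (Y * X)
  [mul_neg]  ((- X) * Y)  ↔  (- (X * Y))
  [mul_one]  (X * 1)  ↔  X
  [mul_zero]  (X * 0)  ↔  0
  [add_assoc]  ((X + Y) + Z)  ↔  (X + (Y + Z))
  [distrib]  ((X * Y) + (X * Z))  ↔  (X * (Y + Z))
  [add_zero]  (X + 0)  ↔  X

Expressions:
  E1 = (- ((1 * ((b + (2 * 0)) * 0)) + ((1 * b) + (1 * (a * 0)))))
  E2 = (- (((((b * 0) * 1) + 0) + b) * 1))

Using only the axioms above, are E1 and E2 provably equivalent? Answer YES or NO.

step 1: mul_zero (→) rewrites (2 * 0) into 0, now (- ((1 * ((b + 0) * 0)) + ((1 * b) + (1 * (a * 0)))))
step 2: mul_zero (→) rewrites (a * 0) into 0, now (- ((1 * ((b + 0) * 0)) + ((1 * b) + (1 * 0))))
step 3: distrib (→) rewrites ((1 * b) + (1 * 0)) into (1 * (b + 0)), now (- ((1 * ((b + 0) * 0)) + (1 * (b + 0))))
step 4: add_zero (→) rewrites (b + 0) into b, now (- ((1 * (b * 0)) + (1 * (b + 0))))
step 5: add_zero (→) rewrites (b + 0) into b, now (- ((1 * (b * 0)) + (1 * b)))
step 6: mul_comm (→) rewrites (1 * b) into (b * 1), now (- ((1 * (b * 0)) + (b * 1)))
step 7: mul_comm (→) rewrites (1 * (b * 0)) into ((b * 0) * 1), now (- (((b * 0) * 1) + (b * 1)))
step 8: mul_one (→) rewrites (b * 1) into b, now (- (((b * 0) * 1) + b))
step 9: mul_one (→) rewrites ((b * 0) * 1) into (b * 0), now (- ((b * 0) + b))
step 10: mul_zero (→) rewrites (b * 0) into 0, now (- (0 + b))
step 11: mul_one (←) rewrites (0 + b) into ((0 + b) * 1), now (- ((0 + b) * 1))
step 12: add_zero (←) rewrites 0 into (0 + 0), now (- (((0 + 0) + b) * 1))
step 13: mul_one (←) rewrites 0 into (0 * 1), now (- ((((0 * 1) + 0) + b) * 1))
step 14: mul_zero (←) rewrites 0 into (b * 0), which is E2

YES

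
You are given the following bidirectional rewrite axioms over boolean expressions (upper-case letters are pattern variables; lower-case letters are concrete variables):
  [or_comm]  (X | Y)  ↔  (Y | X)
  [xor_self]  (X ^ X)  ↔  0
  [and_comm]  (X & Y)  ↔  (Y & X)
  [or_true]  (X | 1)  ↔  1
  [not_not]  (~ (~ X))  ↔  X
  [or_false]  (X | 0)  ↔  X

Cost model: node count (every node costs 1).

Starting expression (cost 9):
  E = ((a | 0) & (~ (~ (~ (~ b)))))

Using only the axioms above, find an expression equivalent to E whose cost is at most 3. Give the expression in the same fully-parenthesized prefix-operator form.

1. [or_false →] (a | 0)  →  a;  E = (a & (~ (~ (~ (~ b)))))
2. [not_not →] (~ (~ b))  →  b;  E = (a & (~ (~ b)))
3. [not_not →] (~ (~ b))  →  b;  cost 3 ≤ 3, done

(a & b)   [cost 3]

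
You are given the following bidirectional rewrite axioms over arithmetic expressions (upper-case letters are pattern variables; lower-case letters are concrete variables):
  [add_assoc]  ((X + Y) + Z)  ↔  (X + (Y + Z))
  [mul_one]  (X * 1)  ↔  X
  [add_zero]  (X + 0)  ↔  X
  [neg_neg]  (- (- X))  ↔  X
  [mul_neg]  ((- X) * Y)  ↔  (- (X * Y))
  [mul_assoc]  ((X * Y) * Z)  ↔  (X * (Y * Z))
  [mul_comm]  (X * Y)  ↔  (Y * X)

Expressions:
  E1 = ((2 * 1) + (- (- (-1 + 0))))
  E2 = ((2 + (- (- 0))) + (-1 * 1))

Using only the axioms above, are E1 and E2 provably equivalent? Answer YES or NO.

(1) (- (- (-1 + 0)))  =[neg_neg →]=  (-1 + 0)    ⊢ ((2 * 1) + (-1 + 0))
(2) (2 * 1)  =[mul_one →]=  2    ⊢ (2 + (-1 + 0))
(3) (-1 + 0)  =[add_zero →]=  -1    ⊢ (2 + -1)
(4) -1  =[mul_one ←]=  (-1 * 1)    ⊢ (2 + (-1 * 1))
(5) 2  =[add_zero ←]=  (2 + 0)    ⊢ ((2 + 0) + (-1 * 1))
(6) 0  =[neg_neg ←]=  (- (- 0))    ⊢ E2

YES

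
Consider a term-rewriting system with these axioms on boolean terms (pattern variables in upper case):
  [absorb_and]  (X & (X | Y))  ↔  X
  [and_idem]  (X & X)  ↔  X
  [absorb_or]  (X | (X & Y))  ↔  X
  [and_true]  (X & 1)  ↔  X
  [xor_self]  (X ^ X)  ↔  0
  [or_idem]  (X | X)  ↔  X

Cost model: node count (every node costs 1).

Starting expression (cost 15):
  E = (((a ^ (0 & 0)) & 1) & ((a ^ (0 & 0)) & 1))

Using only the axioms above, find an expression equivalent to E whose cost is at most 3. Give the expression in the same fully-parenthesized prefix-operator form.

step 1: and_idem (→) rewrites (((a ^ (0 & 0)) & 1) & ((a ^ (0 & 0)) & 1)) into ((a ^ (0 & 0)) & 1)
step 2: and_true (→) rewrites ((a ^ (0 & 0)) & 1) into (a ^ (0 & 0))
step 3: and_idem (→) rewrites (0 & 0) into 0, reaching cost 3 (bound 3)

(a ^ 0)   [cost 3]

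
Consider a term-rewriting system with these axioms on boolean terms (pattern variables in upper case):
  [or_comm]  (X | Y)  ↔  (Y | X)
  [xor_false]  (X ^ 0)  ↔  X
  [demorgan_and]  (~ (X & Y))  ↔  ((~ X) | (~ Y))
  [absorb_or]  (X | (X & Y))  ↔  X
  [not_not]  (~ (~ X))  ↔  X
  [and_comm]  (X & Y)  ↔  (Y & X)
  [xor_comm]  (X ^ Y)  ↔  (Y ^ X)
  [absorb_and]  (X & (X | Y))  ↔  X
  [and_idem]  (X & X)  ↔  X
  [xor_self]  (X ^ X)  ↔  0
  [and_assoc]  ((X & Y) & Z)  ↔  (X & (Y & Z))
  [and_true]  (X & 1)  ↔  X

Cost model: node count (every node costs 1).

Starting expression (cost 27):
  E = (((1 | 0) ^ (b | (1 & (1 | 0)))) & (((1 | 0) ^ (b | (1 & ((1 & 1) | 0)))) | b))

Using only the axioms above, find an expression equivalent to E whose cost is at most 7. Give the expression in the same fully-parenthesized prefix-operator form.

(1) (1 & 1)  =[and_idem →]=  1    ⊢ (((1 | 0) ^ (b | (1 & (1 | 0)))) & (((1 | 0) ^ (b | (1 & (1 | 0)))) | b))
(2) (((1 | 0) ^ (b | (1 & (1 | 0)))) & (((1 | 0) ^ (b | (1 & (1 | 0)))) | b))  =[absorb_and →]=  ((1 | 0) ^ (b | (1 & (1 | 0))))
(3) (1 & (1 | 0))  =[absorb_and →]=  1    ⊢ cost 7, within 7

((1 | 0) ^ (b | 1))   [cost 7]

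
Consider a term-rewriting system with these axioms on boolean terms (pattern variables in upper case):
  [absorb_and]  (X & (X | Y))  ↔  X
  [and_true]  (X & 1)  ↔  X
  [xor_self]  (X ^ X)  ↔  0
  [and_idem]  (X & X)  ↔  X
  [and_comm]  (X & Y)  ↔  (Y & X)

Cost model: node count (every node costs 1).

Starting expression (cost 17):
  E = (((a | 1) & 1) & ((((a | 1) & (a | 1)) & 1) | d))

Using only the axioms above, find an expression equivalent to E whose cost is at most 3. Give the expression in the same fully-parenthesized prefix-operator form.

1. [and_idem →] ((a | 1) & (a | 1))  →  (a | 1);  E = (((a | 1) & 1) & (((a | 1) & 1) | d))
2. [absorb_and →] (((a | 1) & 1) & (((a | 1) & 1) | d))  →  ((a | 1) & 1)
3. [and_true →] ((a | 1) & 1)  →  (a | 1);  cost 3 ≤ 3, done

(a | 1)   [cost 3]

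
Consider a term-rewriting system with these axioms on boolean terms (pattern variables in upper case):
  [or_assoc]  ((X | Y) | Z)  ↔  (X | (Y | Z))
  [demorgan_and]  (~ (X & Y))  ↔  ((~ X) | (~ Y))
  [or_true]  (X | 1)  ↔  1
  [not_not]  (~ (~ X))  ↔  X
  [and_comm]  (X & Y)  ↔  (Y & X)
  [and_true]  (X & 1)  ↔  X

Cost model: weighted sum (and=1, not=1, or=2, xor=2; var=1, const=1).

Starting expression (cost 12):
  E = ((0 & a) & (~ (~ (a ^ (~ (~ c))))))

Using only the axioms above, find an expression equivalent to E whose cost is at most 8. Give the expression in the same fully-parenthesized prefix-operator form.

((a ^ c) & (0 & a))   [cost 8]

(1) ((0 & a) & (~ (~ (a ^ (~ (~ c))))))  =[and_comm →]=  ((~ (~ (a ^ (~ (~ c))))) & (0 & a))
(2) (~ (~ (a ^ (~ (~ c)))))  =[not_not →]=  (a ^ (~ (~ c)))    ⊢ ((a ^ (~ (~ c))) & (0 & a))
(3) (~ (~ c))  =[not_not →]=  c    ⊢ cost 8, within 8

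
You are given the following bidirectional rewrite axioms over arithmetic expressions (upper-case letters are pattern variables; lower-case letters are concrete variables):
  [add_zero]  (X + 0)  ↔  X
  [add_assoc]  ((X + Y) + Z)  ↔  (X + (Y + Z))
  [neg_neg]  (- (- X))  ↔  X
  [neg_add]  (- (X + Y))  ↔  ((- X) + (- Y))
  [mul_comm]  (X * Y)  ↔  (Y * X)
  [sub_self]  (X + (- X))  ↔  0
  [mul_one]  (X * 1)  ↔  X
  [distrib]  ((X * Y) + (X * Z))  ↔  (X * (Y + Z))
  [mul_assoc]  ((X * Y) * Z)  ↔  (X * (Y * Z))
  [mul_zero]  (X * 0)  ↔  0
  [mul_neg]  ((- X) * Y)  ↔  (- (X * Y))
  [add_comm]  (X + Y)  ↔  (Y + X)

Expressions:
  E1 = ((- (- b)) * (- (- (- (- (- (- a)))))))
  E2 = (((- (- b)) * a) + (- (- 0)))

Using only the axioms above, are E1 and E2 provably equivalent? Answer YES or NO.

YES

1. [neg_neg →] (- (- (- a)))  →  (- a);  E1 = ((- (- b)) * (- (- (- (- a)))))
2. [neg_neg →] (- (- (- a)))  →  (- a);  E1 = ((- (- b)) * (- (- a)))
3. [neg_neg →] (- (- a))  →  a;  E1 = ((- (- b)) * a)
4. [neg_neg →] (- (- b))  →  b;  E1 = (b * a)
5. [add_zero ←] (b * a)  →  ((b * a) + 0)
6. [neg_neg ←] b  →  (- (- b));  E1 = (((- (- b)) * a) + 0)
7. [neg_neg ←] 0  →  (- (- 0));  this is E2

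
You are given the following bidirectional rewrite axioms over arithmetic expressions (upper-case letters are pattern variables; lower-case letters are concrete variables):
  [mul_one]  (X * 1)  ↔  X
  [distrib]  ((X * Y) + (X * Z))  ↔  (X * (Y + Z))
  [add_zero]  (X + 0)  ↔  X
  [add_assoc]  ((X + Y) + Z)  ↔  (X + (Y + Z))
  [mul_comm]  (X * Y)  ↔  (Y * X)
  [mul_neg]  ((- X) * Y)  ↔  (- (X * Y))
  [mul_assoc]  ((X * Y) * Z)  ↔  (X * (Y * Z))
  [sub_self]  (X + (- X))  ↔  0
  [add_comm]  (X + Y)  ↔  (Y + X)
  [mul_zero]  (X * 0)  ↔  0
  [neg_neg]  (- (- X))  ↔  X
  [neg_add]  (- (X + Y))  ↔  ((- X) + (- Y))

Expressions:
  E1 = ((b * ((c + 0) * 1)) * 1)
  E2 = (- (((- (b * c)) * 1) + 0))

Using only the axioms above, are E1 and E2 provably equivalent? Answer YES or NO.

YES

(1) ((c + 0) * 1)  =[mul_one →]=  (c + 0)    ⊢ ((b * (c + 0)) * 1)
(2) (c + 0)  =[add_zero →]=  c    ⊢ ((b * c) * 1)
(3) ((b * c) * 1)  =[mul_one →]=  (b * c)
(4) (b * c)  =[neg_neg ←]=  (- (- (b * c)))
(5) (- (b * c))  =[mul_one ←]=  ((- (b * c)) * 1)    ⊢ (- ((- (b * c)) * 1))
(6) ((- (b * c)) * 1)  =[add_zero ←]=  (((- (b * c)) * 1) + 0)    ⊢ E2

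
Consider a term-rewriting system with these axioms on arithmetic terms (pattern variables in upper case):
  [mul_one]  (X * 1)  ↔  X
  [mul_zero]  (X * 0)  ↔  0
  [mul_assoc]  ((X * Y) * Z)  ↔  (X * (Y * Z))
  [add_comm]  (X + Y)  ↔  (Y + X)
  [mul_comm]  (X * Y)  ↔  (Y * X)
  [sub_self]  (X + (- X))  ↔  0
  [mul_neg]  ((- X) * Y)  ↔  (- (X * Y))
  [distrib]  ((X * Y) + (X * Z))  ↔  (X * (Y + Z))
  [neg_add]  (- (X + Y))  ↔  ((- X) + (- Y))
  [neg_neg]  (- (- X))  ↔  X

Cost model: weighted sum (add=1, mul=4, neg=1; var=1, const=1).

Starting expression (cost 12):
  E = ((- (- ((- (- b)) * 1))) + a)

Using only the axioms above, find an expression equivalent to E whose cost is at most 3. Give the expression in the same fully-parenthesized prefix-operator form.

(b + a)   [cost 3]

step 1: neg_neg (→) rewrites (- (- b)) into b, now ((- (- (b * 1))) + a)
step 2: mul_one (→) rewrites (b * 1) into b, now ((- (- b)) + a)
step 3: neg_neg (→) rewrites (- (- b)) into b, reaching cost 3 (bound 3)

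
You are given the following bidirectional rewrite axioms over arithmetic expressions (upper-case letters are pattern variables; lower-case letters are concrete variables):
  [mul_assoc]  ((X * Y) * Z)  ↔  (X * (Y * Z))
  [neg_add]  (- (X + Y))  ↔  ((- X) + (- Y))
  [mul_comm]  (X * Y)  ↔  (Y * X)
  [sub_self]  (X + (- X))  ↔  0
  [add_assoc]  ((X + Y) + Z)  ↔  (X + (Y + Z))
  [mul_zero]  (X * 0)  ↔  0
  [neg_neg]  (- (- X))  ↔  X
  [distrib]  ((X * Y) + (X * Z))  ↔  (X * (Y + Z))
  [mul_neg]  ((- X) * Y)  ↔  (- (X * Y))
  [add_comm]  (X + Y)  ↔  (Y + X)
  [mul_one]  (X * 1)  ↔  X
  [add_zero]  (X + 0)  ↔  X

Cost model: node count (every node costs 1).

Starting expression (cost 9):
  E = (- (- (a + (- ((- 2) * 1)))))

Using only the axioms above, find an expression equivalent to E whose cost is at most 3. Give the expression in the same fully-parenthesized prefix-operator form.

(1) ((- 2) * 1)  =[mul_one →]=  (- 2)    ⊢ (- (- (a + (- (- 2)))))
(2) (- (- (a + (- (- 2)))))  =[neg_neg →]=  (a + (- (- 2)))
(3) (- (- 2))  =[neg_neg →]=  2    ⊢ cost 3, within 3

(a + 2)   [cost 3]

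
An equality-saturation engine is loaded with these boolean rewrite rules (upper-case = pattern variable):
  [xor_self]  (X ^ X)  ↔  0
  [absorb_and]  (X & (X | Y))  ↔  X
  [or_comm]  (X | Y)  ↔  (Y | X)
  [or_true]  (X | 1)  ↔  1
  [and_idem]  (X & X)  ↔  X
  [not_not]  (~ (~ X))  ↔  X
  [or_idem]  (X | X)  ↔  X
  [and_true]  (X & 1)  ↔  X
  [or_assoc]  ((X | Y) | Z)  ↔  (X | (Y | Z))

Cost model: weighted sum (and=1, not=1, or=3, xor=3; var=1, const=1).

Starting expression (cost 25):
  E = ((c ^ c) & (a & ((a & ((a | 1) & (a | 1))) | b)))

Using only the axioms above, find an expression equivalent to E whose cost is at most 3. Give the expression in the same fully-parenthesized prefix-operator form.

(0 & a)   [cost 3]

step 1: and_idem (→) rewrites ((a | 1) & (a | 1)) into (a | 1), now ((c ^ c) & (a & ((a & (a | 1)) | b)))
step 2: absorb_and (→) rewrites (a & (a | 1)) into a, now ((c ^ c) & (a & (a | b)))
step 3: absorb_and (→) rewrites (a & (a | b)) into a, now ((c ^ c) & a)
step 4: xor_self (→) rewrites (c ^ c) into 0, reaching cost 3 (bound 3)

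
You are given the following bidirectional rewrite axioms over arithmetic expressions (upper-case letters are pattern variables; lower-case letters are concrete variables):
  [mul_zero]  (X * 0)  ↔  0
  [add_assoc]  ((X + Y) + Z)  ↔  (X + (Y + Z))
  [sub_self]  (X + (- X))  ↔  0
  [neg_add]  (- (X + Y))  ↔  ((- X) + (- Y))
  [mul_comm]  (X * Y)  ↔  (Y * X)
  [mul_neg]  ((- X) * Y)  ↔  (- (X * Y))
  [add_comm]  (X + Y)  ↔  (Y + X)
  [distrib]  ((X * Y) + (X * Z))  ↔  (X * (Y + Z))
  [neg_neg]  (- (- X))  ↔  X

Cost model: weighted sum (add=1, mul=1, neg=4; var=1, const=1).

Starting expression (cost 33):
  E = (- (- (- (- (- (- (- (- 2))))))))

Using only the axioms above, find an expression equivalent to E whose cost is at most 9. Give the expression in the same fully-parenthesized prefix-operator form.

step 1: neg_neg (→) rewrites (- (- (- (- 2)))) into (- (- 2)), now (- (- (- (- (- (- 2))))))
step 2: neg_neg (→) rewrites (- (- 2)) into 2, now (- (- (- (- 2))))
step 3: neg_neg (→) rewrites (- (- (- 2))) into (- 2), reaching cost 9 (bound 9)

(- (- 2))   [cost 9]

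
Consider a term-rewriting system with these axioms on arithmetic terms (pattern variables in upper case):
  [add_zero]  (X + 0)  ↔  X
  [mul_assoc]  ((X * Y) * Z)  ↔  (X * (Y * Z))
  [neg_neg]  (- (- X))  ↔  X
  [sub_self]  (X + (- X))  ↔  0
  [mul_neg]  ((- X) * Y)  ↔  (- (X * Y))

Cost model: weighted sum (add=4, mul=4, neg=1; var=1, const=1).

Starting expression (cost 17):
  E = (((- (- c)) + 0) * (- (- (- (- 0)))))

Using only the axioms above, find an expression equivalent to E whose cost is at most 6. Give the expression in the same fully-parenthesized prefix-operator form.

(c * 0)   [cost 6]

(1) (- (- (- (- 0))))  =[neg_neg →]=  (- (- 0))    ⊢ (((- (- c)) + 0) * (- (- 0)))
(2) (- (- c))  =[neg_neg →]=  c    ⊢ ((c + 0) * (- (- 0)))
(3) (c + 0)  =[add_zero →]=  c    ⊢ (c * (- (- 0)))
(4) (- (- 0))  =[neg_neg →]=  0    ⊢ cost 6, within 6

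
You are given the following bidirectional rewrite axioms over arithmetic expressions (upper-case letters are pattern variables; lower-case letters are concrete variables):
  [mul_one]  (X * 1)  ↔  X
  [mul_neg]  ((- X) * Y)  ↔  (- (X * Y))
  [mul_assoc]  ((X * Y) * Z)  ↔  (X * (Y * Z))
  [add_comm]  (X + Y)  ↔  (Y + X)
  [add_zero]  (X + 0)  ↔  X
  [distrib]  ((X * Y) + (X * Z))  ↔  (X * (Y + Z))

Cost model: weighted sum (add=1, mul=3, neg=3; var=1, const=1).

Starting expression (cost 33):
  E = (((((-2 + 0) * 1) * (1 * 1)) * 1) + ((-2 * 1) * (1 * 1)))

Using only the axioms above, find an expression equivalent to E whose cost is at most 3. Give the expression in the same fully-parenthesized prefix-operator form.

(-2 + -2)   [cost 3]

step 1: mul_one (→) rewrites ((-2 + 0) * 1) into (-2 + 0), now ((((-2 + 0) * (1 * 1)) * 1) + ((-2 * 1) * (1 * 1)))
step 2: mul_one (→) rewrites (1 * 1) into 1, now ((((-2 + 0) * 1) * 1) + ((-2 * 1) * (1 * 1)))
step 3: mul_one (→) rewrites (1 * 1) into 1, now ((((-2 + 0) * 1) * 1) + ((-2 * 1) * 1))
step 4: mul_one (→) rewrites (((-2 + 0) * 1) * 1) into ((-2 + 0) * 1), now (((-2 + 0) * 1) + ((-2 * 1) * 1))
step 5: mul_one (→) rewrites ((-2 * 1) * 1) into (-2 * 1), now (((-2 + 0) * 1) + (-2 * 1))
step 6: mul_one (→) rewrites ((-2 + 0) * 1) into (-2 + 0), now ((-2 + 0) + (-2 * 1))
step 7: mul_one (→) rewrites (-2 * 1) into -2, now ((-2 + 0) + -2)
step 8: add_zero (→) rewrites (-2 + 0) into -2, reaching cost 3 (bound 3)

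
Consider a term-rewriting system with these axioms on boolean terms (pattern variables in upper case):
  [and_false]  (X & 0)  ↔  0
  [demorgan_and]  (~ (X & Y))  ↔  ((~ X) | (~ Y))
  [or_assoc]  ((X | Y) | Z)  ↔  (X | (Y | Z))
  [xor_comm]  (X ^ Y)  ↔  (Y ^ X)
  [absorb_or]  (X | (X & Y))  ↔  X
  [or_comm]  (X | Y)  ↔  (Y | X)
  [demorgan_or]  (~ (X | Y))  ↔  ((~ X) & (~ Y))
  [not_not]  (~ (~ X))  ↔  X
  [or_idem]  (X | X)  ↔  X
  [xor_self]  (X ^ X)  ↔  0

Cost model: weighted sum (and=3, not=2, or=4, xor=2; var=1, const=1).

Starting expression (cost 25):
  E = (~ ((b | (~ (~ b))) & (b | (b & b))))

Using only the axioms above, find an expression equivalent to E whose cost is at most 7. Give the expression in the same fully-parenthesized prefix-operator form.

1. [absorb_or →] (b | (b & b))  →  b;  E = (~ ((b | (~ (~ b))) & b))
2. [not_not →] (~ (~ b))  →  b;  E = (~ ((b | b) & b))
3. [or_idem →] (b | b)  →  b;  cost 7 ≤ 7, done

(~ (b & b))   [cost 7]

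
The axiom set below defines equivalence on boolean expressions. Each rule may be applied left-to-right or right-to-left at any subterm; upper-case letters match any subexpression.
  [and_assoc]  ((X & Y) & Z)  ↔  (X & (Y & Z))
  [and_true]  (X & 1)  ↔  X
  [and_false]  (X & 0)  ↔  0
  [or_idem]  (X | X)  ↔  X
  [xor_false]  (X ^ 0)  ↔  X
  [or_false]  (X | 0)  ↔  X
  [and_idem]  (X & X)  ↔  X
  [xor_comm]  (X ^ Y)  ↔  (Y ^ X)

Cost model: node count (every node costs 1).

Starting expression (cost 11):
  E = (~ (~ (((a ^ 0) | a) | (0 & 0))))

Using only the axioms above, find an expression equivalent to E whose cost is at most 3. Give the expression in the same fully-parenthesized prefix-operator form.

(~ (~ a))   [cost 3]

step 1: xor_false (→) rewrites (a ^ 0) into a, now (~ (~ ((a | a) | (0 & 0))))
step 2: or_idem (→) rewrites (a | a) into a, now (~ (~ (a | (0 & 0))))
step 3: and_idem (→) rewrites (0 & 0) into 0, now (~ (~ (a | 0)))
step 4: or_false (→) rewrites (a | 0) into a, reaching cost 3 (bound 3)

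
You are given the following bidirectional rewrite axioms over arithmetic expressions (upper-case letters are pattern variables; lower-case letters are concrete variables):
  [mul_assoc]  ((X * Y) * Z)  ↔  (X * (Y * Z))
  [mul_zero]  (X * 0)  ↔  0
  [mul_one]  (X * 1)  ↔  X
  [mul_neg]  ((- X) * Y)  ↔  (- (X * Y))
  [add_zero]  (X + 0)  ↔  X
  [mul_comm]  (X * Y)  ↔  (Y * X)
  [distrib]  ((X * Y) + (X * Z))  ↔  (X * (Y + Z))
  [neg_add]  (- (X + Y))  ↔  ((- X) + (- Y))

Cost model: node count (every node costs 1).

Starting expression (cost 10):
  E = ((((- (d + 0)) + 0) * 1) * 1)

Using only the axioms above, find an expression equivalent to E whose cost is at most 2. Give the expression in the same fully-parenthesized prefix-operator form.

(- d)   [cost 2]

(1) (d + 0)  =[add_zero →]=  d    ⊢ ((((- d) + 0) * 1) * 1)
(2) ((- d) + 0)  =[add_zero →]=  (- d)    ⊢ (((- d) * 1) * 1)
(3) ((- d) * 1)  =[mul_one →]=  (- d)    ⊢ ((- d) * 1)
(4) ((- d) * 1)  =[mul_one →]=  (- d)    ⊢ cost 2, within 2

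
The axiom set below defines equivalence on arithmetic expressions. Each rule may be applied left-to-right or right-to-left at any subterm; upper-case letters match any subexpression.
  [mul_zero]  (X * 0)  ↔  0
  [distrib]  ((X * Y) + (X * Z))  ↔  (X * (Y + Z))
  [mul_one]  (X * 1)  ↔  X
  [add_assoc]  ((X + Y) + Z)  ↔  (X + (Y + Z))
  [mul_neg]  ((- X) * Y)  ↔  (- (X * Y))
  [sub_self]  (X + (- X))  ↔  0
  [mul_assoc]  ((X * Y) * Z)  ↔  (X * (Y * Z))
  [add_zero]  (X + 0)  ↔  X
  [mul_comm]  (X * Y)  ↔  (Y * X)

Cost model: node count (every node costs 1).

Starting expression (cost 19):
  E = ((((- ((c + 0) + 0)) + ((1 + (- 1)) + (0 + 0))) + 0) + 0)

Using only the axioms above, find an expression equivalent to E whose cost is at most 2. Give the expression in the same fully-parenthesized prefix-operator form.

(- c)   [cost 2]

(1) (((- ((c + 0) + 0)) + ((1 + (- 1)) + (0 + 0))) + 0)  =[add_zero →]=  ((- ((c + 0) + 0)) + ((1 + (- 1)) + (0 + 0)))    ⊢ (((- ((c + 0) + 0)) + ((1 + (- 1)) + (0 + 0))) + 0)
(2) (0 + 0)  =[add_zero →]=  0    ⊢ (((- ((c + 0) + 0)) + ((1 + (- 1)) + 0)) + 0)
(3) ((c + 0) + 0)  =[add_zero →]=  (c + 0)    ⊢ (((- (c + 0)) + ((1 + (- 1)) + 0)) + 0)
(4) (1 + (- 1))  =[sub_self →]=  0    ⊢ (((- (c + 0)) + (0 + 0)) + 0)
(5) (((- (c + 0)) + (0 + 0)) + 0)  =[add_zero →]=  ((- (c + 0)) + (0 + 0))
(6) (c + 0)  =[add_zero →]=  c    ⊢ ((- c) + (0 + 0))
(7) (0 + 0)  =[add_zero →]=  0    ⊢ ((- c) + 0)
(8) ((- c) + 0)  =[add_zero →]=  (- c)    ⊢ cost 2, within 2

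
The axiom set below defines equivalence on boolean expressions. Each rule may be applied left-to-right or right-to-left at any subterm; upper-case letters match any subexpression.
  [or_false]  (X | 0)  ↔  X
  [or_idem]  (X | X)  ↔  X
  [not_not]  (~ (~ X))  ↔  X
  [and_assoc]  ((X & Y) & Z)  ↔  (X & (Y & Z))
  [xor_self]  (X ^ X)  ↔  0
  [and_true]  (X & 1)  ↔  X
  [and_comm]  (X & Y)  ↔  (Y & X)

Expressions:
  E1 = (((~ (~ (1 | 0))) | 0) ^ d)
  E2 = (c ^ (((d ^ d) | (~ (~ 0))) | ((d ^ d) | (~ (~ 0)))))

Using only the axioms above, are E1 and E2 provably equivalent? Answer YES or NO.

Every axiom is a valid identity, so a rewrite proof would force E1 and E2 to agree under every assignment.
At c=0, d=0: E1 = 1 but E2 = 0; they differ, so no derivation exists.

NO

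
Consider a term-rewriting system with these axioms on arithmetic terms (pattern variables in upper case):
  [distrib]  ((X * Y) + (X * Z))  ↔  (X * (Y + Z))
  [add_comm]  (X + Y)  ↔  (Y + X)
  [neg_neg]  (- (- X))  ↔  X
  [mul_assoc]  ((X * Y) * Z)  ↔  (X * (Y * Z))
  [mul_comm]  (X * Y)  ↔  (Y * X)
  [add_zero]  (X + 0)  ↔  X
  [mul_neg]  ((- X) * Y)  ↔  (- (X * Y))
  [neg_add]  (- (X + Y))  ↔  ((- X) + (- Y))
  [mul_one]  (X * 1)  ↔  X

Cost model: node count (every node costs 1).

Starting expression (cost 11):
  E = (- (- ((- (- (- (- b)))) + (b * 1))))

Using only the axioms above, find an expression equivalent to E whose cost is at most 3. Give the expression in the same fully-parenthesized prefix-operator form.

1. [neg_neg →] (- (- (- (- b))))  →  (- (- b));  E = (- (- ((- (- b)) + (b * 1))))
2. [neg_neg →] (- (- b))  →  b;  E = (- (- (b + (b * 1))))
3. [neg_neg →] (- (- (b + (b * 1))))  →  (b + (b * 1))
4. [mul_one →] (b * 1)  →  b;  cost 3 ≤ 3, done

(b + b)   [cost 3]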